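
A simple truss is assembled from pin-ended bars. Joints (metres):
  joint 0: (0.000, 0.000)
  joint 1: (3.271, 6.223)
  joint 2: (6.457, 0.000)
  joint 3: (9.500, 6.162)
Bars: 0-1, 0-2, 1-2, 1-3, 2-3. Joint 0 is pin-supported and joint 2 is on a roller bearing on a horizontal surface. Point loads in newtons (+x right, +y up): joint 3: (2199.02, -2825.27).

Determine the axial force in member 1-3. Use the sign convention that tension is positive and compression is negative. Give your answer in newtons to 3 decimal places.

N=4 nodes, M=5 members, R=3 reactions → 2N=8, M+R=8
member 0 (0-1): L=7.0303, (cx,cy)=(0.4653,0.8852)
member 1 (0-2): L=6.4570, (cx,cy)=(1.0000,0.0000)
member 2 (1-2): L=6.9912, (cx,cy)=(0.4557,-0.8901)
member 3 (1-3): L=6.2293, (cx,cy)=(1.0000,-0.0098)
member 4 (2-3): L=6.8724, (cx,cy)=(0.4428,0.8966)
solve A·x = −loads:
  F[0-1] = +3874.9964 N (tension)
  F[0-2] = +396.0946 N (tension)
  F[1-2] = -3892.7737 N (compression)
  F[1-3] = +3577.1053 N (tension)
  F[2-3] = -3111.9276 N (compression)
  Rx@0 = -2199.0200 N
  Ry@0 = -3430.0229 N
  Ry@2 = +6255.2929 N

3577.105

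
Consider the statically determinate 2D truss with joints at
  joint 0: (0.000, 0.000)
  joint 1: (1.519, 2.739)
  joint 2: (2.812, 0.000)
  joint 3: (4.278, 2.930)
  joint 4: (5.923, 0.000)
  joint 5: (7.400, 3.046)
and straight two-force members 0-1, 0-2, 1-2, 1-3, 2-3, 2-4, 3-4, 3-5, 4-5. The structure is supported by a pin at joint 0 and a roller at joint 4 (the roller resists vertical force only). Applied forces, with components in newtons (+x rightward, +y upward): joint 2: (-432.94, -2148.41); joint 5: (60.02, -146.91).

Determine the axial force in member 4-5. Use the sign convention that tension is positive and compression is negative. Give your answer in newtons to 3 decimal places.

-168.790

N=6 nodes, M=9 members, R=3 reactions → 2N=12, M+R=12
member 0 (0-1): L=3.1320, (cx,cy)=(0.4850,0.8745)
member 1 (0-2): L=2.8120, (cx,cy)=(1.0000,0.0000)
member 2 (1-2): L=3.0289, (cx,cy)=(0.4269,-0.9043)
member 3 (1-3): L=2.7656, (cx,cy)=(0.9976,0.0691)
member 4 (2-3): L=3.2763, (cx,cy)=(0.4475,0.8943)
member 5 (2-4): L=3.1110, (cx,cy)=(1.0000,0.0000)
member 6 (3-4): L=3.3602, (cx,cy)=(0.4896,-0.8720)
member 7 (3-5): L=3.1242, (cx,cy)=(0.9993,0.0371)
member 8 (4-5): L=3.3852, (cx,cy)=(0.4363,0.8998)
solve A·x = −loads:
  F[0-1] = -1213.1606 N (compression)
  F[0-2] = +215.4534 N (tension)
  F[1-2] = +1092.4605 N (tension)
  F[1-3] = -1057.2625 N (compression)
  F[2-3] = +1297.6512 N (tension)
  F[2-4] = +534.1140 N (tension)
  F[3-4] = -1241.4521 N (compression)
  F[3-5] = +133.7568 N (tension)
  F[4-5] = -168.7897 N (compression)
  Rx@0 = +372.9200 N
  Ry@0 = +1060.9314 N
  Ry@4 = +1234.3886 N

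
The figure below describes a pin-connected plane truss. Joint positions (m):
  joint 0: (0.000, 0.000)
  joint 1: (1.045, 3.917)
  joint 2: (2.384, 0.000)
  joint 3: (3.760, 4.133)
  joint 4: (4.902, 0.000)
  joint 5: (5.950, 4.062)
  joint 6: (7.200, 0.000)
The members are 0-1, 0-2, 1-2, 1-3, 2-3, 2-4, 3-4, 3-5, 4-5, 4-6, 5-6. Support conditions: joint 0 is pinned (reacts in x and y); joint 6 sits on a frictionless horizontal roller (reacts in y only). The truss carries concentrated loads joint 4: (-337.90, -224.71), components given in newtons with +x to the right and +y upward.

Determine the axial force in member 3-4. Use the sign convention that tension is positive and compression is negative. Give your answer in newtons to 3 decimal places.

N=7 nodes, M=11 members, R=3 reactions → 2N=14, M+R=14
member 0 (0-1): L=4.0540, (cx,cy)=(0.2578,0.9662)
member 1 (0-2): L=2.3840, (cx,cy)=(1.0000,0.0000)
member 2 (1-2): L=4.1395, (cx,cy)=(0.3235,-0.9462)
member 3 (1-3): L=2.7236, (cx,cy)=(0.9969,0.0793)
member 4 (2-3): L=4.3560, (cx,cy)=(0.3159,0.9488)
member 5 (2-4): L=2.5180, (cx,cy)=(1.0000,0.0000)
member 6 (3-4): L=4.2879, (cx,cy)=(0.2663,-0.9639)
member 7 (3-5): L=2.1912, (cx,cy)=(0.9995,-0.0324)
member 8 (4-5): L=4.1950, (cx,cy)=(0.2498,0.9683)
member 9 (4-6): L=2.2980, (cx,cy)=(1.0000,0.0000)
member 10 (5-6): L=4.2500, (cx,cy)=(0.2941,-0.9558)
solve A·x = −loads:
  F[0-1] = -74.2284 N (compression)
  F[0-2] = -318.7661 N (compression)
  F[1-2] = +72.2218 N (tension)
  F[1-3] = -42.6294 N (compression)
  F[2-3] = -72.0270 N (compression)
  F[2-4] = -272.6527 N (compression)
  F[3-4] = +77.2944 N (tension)
  F[3-5] = -85.8784 N (compression)
  F[4-5] = +155.1260 N (tension)
  F[4-6] = +47.0797 N (tension)
  F[5-6] = -160.0701 N (compression)
  Rx@0 = +337.9000 N
  Ry@0 = +71.7199 N
  Ry@6 = +152.9901 N

77.294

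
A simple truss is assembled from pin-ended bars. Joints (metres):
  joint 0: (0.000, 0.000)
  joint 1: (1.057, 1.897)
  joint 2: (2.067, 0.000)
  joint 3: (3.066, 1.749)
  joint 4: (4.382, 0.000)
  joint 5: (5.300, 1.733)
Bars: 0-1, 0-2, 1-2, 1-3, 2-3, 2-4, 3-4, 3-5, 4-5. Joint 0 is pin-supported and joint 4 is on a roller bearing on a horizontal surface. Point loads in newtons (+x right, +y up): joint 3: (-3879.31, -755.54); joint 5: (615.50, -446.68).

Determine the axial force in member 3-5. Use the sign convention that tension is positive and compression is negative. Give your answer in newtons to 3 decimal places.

848.915

N=6 nodes, M=9 members, R=3 reactions → 2N=12, M+R=12
member 0 (0-1): L=2.1716, (cx,cy)=(0.4867,0.8735)
member 1 (0-2): L=2.0670, (cx,cy)=(1.0000,0.0000)
member 2 (1-2): L=2.1491, (cx,cy)=(0.4700,-0.8827)
member 3 (1-3): L=2.0144, (cx,cy)=(0.9973,-0.0735)
member 4 (2-3): L=2.0142, (cx,cy)=(0.4960,0.8683)
member 5 (2-4): L=2.3150, (cx,cy)=(1.0000,0.0000)
member 6 (3-4): L=2.1888, (cx,cy)=(0.6012,-0.7991)
member 7 (3-5): L=2.2341, (cx,cy)=(1.0000,-0.0072)
member 8 (4-5): L=1.9611, (cx,cy)=(0.4681,0.8837)
solve A·x = −loads:
  F[0-1] = -1646.4662 N (compression)
  F[0-2] = -2462.4135 N (compression)
  F[1-2] = +1765.5524 N (tension)
  F[1-3] = -1635.5560 N (compression)
  F[2-3] = -1794.7355 N (compression)
  F[2-4] = -742.5238 N (compression)
  F[3-4] = +846.7977 N (tension)
  F[3-5] = +848.9153 N (tension)
  F[4-5] = -498.5991 N (compression)
  Rx@0 = +3263.8100 N
  Ry@0 = +1438.2679 N
  Ry@4 = -236.0479 N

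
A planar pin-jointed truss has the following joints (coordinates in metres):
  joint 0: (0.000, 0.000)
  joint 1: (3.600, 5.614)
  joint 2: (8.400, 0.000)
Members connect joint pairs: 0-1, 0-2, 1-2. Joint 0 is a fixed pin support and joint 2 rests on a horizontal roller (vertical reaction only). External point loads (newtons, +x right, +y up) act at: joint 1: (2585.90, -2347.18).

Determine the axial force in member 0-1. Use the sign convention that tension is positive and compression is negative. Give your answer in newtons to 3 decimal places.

459.731

N=3 nodes, M=3 members, R=3 reactions → 2N=6, M+R=6
member 0 (0-1): L=6.6691, (cx,cy)=(0.5398,0.8418)
member 1 (0-2): L=8.4000, (cx,cy)=(1.0000,0.0000)
member 2 (1-2): L=7.3863, (cx,cy)=(0.6499,-0.7601)
solve A·x = −loads:
  F[0-1] = +459.7306 N (tension)
  F[0-2] = +2337.7363 N (tension)
  F[1-2] = -3597.3237 N (compression)
  Rx@0 = -2585.9000 N
  Ry@0 = -386.9975 N
  Ry@2 = +2734.1775 N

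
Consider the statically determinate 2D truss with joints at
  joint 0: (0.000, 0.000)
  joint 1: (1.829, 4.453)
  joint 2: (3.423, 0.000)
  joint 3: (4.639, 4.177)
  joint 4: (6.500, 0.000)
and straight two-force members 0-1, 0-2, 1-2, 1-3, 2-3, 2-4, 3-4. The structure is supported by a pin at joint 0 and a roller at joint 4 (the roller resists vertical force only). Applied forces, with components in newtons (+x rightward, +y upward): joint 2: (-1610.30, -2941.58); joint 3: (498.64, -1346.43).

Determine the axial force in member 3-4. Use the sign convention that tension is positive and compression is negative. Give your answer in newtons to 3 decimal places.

N=5 nodes, M=7 members, R=3 reactions → 2N=10, M+R=10
member 0 (0-1): L=4.8140, (cx,cy)=(0.3799,0.9250)
member 1 (0-2): L=3.4230, (cx,cy)=(1.0000,0.0000)
member 2 (1-2): L=4.7297, (cx,cy)=(0.3370,-0.9415)
member 3 (1-3): L=2.8235, (cx,cy)=(0.9952,-0.0978)
member 4 (2-3): L=4.3504, (cx,cy)=(0.2795,0.9601)
member 5 (2-4): L=3.0770, (cx,cy)=(1.0000,0.0000)
member 6 (3-4): L=4.5728, (cx,cy)=(0.4070,-0.9134)
solve A·x = −loads:
  F[0-1] = -1575.7160 N (compression)
  F[0-2] = -512.9908 N (compression)
  F[1-2] = +1669.2729 N (tension)
  F[1-3] = -1166.8346 N (compression)
  F[2-3] = +1426.8349 N (tension)
  F[2-4] = +1261.0655 N (tension)
  F[3-4] = -3098.6680 N (compression)
  Rx@0 = +1111.6600 N
  Ry@0 = +1457.5582 N
  Ry@4 = +2830.4518 N

-3098.668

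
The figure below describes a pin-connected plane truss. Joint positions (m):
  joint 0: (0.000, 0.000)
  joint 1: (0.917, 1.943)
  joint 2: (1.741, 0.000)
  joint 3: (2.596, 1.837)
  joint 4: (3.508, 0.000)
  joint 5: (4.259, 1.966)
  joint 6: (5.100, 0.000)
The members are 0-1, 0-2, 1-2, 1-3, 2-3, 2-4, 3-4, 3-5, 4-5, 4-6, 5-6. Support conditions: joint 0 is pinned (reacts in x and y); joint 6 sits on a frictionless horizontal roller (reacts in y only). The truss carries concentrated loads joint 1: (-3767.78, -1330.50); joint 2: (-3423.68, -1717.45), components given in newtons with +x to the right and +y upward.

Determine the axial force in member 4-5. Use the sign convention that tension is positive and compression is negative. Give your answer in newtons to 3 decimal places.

-695.181

N=7 nodes, M=11 members, R=3 reactions → 2N=14, M+R=14
member 0 (0-1): L=2.1485, (cx,cy)=(0.4268,0.9043)
member 1 (0-2): L=1.7410, (cx,cy)=(1.0000,0.0000)
member 2 (1-2): L=2.1105, (cx,cy)=(0.3904,-0.9206)
member 3 (1-3): L=1.6823, (cx,cy)=(0.9980,-0.0630)
member 4 (2-3): L=2.0262, (cx,cy)=(0.4220,0.9066)
member 5 (2-4): L=1.7670, (cx,cy)=(1.0000,0.0000)
member 6 (3-4): L=2.0509, (cx,cy)=(0.4447,-0.8957)
member 7 (3-5): L=1.6680, (cx,cy)=(0.9970,0.0773)
member 8 (4-5): L=2.1046, (cx,cy)=(0.3568,0.9342)
member 9 (4-6): L=1.5920, (cx,cy)=(1.0000,0.0000)
member 10 (5-6): L=2.1383, (cx,cy)=(0.3933,-0.9194)
solve A·x = −loads:
  F[0-1] = -4044.7916 N (compression)
  F[0-2] = -5465.1209 N (compression)
  F[1-2] = +2453.7242 N (tension)
  F[1-3] = +1085.5949 N (tension)
  F[2-3] = -597.3126 N (compression)
  F[2-4] = -831.3919 N (compression)
  F[3-4] = +725.0412 N (tension)
  F[3-5] = +510.5123 N (tension)
  F[4-5] = -695.1812 N (compression)
  F[4-6] = -260.9114 N (compression)
  F[5-6] = +663.3932 N (tension)
  Rx@0 = +7191.4600 N
  Ry@0 = +3657.8809 N
  Ry@6 = -609.9309 N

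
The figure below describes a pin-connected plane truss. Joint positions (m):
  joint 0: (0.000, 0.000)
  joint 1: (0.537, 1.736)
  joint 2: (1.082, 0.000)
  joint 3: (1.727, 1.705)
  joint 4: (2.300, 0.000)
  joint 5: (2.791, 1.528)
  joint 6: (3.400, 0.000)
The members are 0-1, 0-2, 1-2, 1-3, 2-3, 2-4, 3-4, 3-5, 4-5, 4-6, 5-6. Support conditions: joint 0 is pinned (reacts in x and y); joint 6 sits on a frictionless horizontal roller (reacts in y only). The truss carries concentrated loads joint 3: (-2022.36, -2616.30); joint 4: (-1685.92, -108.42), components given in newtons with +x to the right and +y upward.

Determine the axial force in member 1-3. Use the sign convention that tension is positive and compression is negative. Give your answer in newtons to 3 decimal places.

N=7 nodes, M=11 members, R=3 reactions → 2N=14, M+R=14
member 0 (0-1): L=1.8172, (cx,cy)=(0.2955,0.9553)
member 1 (0-2): L=1.0820, (cx,cy)=(1.0000,0.0000)
member 2 (1-2): L=1.8195, (cx,cy)=(0.2995,-0.9541)
member 3 (1-3): L=1.1904, (cx,cy)=(0.9997,-0.0260)
member 4 (2-3): L=1.8229, (cx,cy)=(0.3538,0.9353)
member 5 (2-4): L=1.2180, (cx,cy)=(1.0000,0.0000)
member 6 (3-4): L=1.7987, (cx,cy)=(0.3186,-0.9479)
member 7 (3-5): L=1.0786, (cx,cy)=(0.9864,-0.1641)
member 8 (4-5): L=1.6050, (cx,cy)=(0.3059,0.9521)
member 9 (4-6): L=1.1000, (cx,cy)=(1.0000,0.0000)
member 10 (5-6): L=1.6449, (cx,cy)=(0.3702,-0.9289)
solve A·x = −loads:
  F[0-1] = -2445.8416 N (compression)
  F[0-2] = -2985.4939 N (compression)
  F[1-2] = +2489.1370 N (tension)
  F[1-3] = -1468.8467 N (compression)
  F[2-3] = -2539.1086 N (compression)
  F[2-4] = -1341.5256 N (compression)
  F[3-4] = -248.5218 N (compression)
  F[3-5] = -268.8696 N (compression)
  F[4-5] = +361.3179 N (tension)
  F[4-6] = +154.6873 N (tension)
  F[5-6] = -417.8058 N (compression)
  Rx@0 = +3708.2800 N
  Ry@0 = +2336.6046 N
  Ry@6 = +388.1154 N

-1468.847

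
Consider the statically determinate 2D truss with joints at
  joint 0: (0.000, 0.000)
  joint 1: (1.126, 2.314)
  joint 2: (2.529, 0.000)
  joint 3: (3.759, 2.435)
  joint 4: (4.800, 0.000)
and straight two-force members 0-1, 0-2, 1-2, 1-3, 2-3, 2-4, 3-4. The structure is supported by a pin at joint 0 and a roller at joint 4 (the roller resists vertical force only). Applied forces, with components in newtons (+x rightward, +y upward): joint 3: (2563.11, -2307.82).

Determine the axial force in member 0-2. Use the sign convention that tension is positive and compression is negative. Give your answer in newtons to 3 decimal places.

N=5 nodes, M=7 members, R=3 reactions → 2N=10, M+R=10
member 0 (0-1): L=2.5734, (cx,cy)=(0.4376,0.8992)
member 1 (0-2): L=2.5290, (cx,cy)=(1.0000,0.0000)
member 2 (1-2): L=2.7061, (cx,cy)=(0.5185,-0.8551)
member 3 (1-3): L=2.6358, (cx,cy)=(0.9989,0.0459)
member 4 (2-3): L=2.7280, (cx,cy)=(0.4509,0.8926)
member 5 (2-4): L=2.2710, (cx,cy)=(1.0000,0.0000)
member 6 (3-4): L=2.6482, (cx,cy)=(0.3931,-0.9195)
solve A·x = −loads:
  F[0-1] = +889.3922 N (tension)
  F[0-2] = +2173.9559 N (tension)
  F[1-2] = -889.5508 N (compression)
  F[1-3] = +851.2456 N (tension)
  F[2-3] = +852.1949 N (tension)
  F[2-4] = +1328.5280 N (tension)
  F[3-4] = -3379.6287 N (compression)
  Rx@0 = -2563.1100 N
  Ry@0 = -799.7359 N
  Ry@4 = +3107.5559 N

2173.956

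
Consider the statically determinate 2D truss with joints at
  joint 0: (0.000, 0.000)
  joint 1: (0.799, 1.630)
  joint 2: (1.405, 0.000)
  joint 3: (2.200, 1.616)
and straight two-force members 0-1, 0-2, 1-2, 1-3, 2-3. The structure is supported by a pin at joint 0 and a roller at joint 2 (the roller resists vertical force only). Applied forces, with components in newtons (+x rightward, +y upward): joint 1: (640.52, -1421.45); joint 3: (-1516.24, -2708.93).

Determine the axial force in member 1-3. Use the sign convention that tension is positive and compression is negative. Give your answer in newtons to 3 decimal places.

N=4 nodes, M=5 members, R=3 reactions → 2N=8, M+R=8
member 0 (0-1): L=1.8153, (cx,cy)=(0.4401,0.8979)
member 1 (0-2): L=1.4050, (cx,cy)=(1.0000,0.0000)
member 2 (1-2): L=1.7390, (cx,cy)=(0.3485,-0.9373)
member 3 (1-3): L=1.4011, (cx,cy)=(1.0000,-0.0100)
member 4 (2-3): L=1.8010, (cx,cy)=(0.4414,0.8973)
solve A·x = −loads:
  F[0-1] = -90.3591 N (compression)
  F[0-2] = -835.9486 N (compression)
  F[1-2] = -1427.9988 N (compression)
  F[1-3] = -182.6782 N (compression)
  F[2-3] = -3021.0273 N (compression)
  Rx@0 = +875.7200 N
  Ry@0 = +81.1357 N
  Ry@2 = +4049.2443 N

-182.678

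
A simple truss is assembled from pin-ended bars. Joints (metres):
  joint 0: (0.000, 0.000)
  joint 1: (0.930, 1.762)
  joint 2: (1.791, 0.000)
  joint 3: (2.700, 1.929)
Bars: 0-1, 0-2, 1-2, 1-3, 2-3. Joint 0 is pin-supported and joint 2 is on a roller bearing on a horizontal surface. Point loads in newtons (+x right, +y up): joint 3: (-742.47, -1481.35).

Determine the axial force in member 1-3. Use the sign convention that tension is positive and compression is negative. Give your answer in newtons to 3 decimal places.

-46.689

N=4 nodes, M=5 members, R=3 reactions → 2N=8, M+R=8
member 0 (0-1): L=1.9924, (cx,cy)=(0.4668,0.8844)
member 1 (0-2): L=1.7910, (cx,cy)=(1.0000,0.0000)
member 2 (1-2): L=1.9611, (cx,cy)=(0.4390,-0.8985)
member 3 (1-3): L=1.7779, (cx,cy)=(0.9956,0.0939)
member 4 (2-3): L=2.1324, (cx,cy)=(0.4263,0.9046)
solve A·x = −loads:
  F[0-1] = -54.0923 N (compression)
  F[0-2] = -717.2208 N (compression)
  F[1-2] = +48.3625 N (tension)
  F[1-3] = -46.6885 N (compression)
  F[2-3] = -1632.7348 N (compression)
  Rx@0 = +742.4700 N
  Ry@0 = +47.8378 N
  Ry@2 = +1433.5122 N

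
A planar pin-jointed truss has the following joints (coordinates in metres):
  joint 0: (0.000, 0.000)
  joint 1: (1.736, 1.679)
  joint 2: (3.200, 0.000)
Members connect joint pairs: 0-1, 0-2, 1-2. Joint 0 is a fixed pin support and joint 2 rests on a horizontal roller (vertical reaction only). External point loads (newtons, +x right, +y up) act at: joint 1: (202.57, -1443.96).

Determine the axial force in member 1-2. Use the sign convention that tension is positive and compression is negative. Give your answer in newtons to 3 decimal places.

N=3 nodes, M=3 members, R=3 reactions → 2N=6, M+R=6
member 0 (0-1): L=2.4151, (cx,cy)=(0.7188,0.6952)
member 1 (0-2): L=3.2000, (cx,cy)=(1.0000,0.0000)
member 2 (1-2): L=2.2276, (cx,cy)=(0.6572,-0.7537)
solve A·x = −loads:
  F[0-1] = -797.3529 N (compression)
  F[0-2] = +775.7144 N (tension)
  F[1-2] = -1180.3313 N (compression)
  Rx@0 = -202.5700 N
  Ry@0 = +554.3258 N
  Ry@2 = +889.6342 N

-1180.331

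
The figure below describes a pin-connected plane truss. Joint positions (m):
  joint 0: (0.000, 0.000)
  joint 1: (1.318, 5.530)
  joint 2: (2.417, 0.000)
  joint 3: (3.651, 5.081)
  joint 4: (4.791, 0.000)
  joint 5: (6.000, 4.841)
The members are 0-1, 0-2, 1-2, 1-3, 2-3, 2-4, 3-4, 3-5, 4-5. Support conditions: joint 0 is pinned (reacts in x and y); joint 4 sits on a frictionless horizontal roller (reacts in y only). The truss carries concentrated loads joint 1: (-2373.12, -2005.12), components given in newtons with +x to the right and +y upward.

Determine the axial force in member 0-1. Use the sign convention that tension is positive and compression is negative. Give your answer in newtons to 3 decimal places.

N=6 nodes, M=9 members, R=3 reactions → 2N=12, M+R=12
member 0 (0-1): L=5.6849, (cx,cy)=(0.2318,0.9728)
member 1 (0-2): L=2.4170, (cx,cy)=(1.0000,0.0000)
member 2 (1-2): L=5.6381, (cx,cy)=(0.1949,-0.9808)
member 3 (1-3): L=2.3758, (cx,cy)=(0.9820,-0.1890)
member 4 (2-3): L=5.2287, (cx,cy)=(0.2360,0.9718)
member 5 (2-4): L=2.3740, (cx,cy)=(1.0000,0.0000)
member 6 (3-4): L=5.2073, (cx,cy)=(0.2189,-0.9757)
member 7 (3-5): L=2.3612, (cx,cy)=(0.9948,-0.1016)
member 8 (4-5): L=4.9897, (cx,cy)=(0.2423,0.9702)
solve A·x = −loads:
  F[0-1] = -4310.1174 N (compression)
  F[0-2] = -1373.8517 N (compression)
  F[1-2] = +2038.7420 N (tension)
  F[1-3] = +994.3748 N (tension)
  F[2-3] = -2057.7644 N (compression)
  F[2-4] = -490.8128 N (compression)
  F[3-4] = +2241.9458 N (tension)
  F[3-5] = -0.0000 N (tension)
  F[4-5] = +0.0000 N (tension)
  Rx@0 = +2373.1200 N
  Ry@0 = +4192.6811 N
  Ry@4 = -2187.5611 N

-4310.117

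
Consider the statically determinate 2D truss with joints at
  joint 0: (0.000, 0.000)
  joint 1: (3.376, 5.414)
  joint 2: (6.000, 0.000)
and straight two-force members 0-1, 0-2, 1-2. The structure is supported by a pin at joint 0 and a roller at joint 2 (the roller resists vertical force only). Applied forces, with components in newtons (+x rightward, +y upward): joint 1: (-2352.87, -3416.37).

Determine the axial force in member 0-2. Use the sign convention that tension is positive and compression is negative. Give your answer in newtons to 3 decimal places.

-97.319

N=3 nodes, M=3 members, R=3 reactions → 2N=6, M+R=6
member 0 (0-1): L=6.3803, (cx,cy)=(0.5291,0.8485)
member 1 (0-2): L=6.0000, (cx,cy)=(1.0000,0.0000)
member 2 (1-2): L=6.0164, (cx,cy)=(0.4361,-0.8999)
solve A·x = −loads:
  F[0-1] = -4262.7919 N (compression)
  F[0-2] = -97.3194 N (compression)
  F[1-2] = +223.1365 N (tension)
  Rx@0 = +2352.8700 N
  Ry@0 = +3617.1655 N
  Ry@2 = -200.7955 N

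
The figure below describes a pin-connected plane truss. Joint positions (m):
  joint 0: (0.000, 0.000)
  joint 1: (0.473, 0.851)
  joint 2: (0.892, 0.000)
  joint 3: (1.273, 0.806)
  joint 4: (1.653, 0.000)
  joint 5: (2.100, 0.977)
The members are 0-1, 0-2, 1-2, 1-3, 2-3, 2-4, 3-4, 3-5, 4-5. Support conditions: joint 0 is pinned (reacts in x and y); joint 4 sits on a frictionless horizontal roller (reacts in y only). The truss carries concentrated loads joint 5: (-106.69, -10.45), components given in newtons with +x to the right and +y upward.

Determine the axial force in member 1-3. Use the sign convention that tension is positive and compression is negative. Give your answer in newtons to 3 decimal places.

N=6 nodes, M=9 members, R=3 reactions → 2N=12, M+R=12
member 0 (0-1): L=0.9736, (cx,cy)=(0.4858,0.8741)
member 1 (0-2): L=0.8920, (cx,cy)=(1.0000,0.0000)
member 2 (1-2): L=0.9486, (cx,cy)=(0.4417,-0.8972)
member 3 (1-3): L=0.8013, (cx,cy)=(0.9984,-0.0562)
member 4 (2-3): L=0.8915, (cx,cy)=(0.4274,0.9041)
member 5 (2-4): L=0.7610, (cx,cy)=(1.0000,0.0000)
member 6 (3-4): L=0.8911, (cx,cy)=(0.4264,-0.9045)
member 7 (3-5): L=0.8445, (cx,cy)=(0.9793,0.2025)
member 8 (4-5): L=1.0744, (cx,cy)=(0.4160,0.9093)
solve A·x = −loads:
  F[0-1] = -68.9116 N (compression)
  F[0-2] = -73.2116 N (compression)
  F[1-2] = +71.2092 N (tension)
  F[1-3] = -65.0358 N (compression)
  F[2-3] = -70.6634 N (compression)
  F[2-4] = -11.5579 N (compression)
  F[3-4] = +40.8610 N (tension)
  F[3-5] = -114.9381 N (compression)
  F[4-5] = +14.1020 N (tension)
  Rx@0 = +106.6900 N
  Ry@0 = +60.2329 N
  Ry@4 = -49.7829 N

-65.036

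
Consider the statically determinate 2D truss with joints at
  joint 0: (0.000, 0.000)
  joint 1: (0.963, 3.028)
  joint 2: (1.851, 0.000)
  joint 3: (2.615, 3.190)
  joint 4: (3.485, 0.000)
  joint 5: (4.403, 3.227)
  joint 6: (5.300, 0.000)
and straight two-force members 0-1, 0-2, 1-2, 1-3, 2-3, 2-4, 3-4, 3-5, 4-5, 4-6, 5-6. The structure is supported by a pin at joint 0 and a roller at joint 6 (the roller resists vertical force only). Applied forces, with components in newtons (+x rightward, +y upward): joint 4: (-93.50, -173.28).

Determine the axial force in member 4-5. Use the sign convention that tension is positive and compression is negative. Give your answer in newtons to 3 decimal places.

N=7 nodes, M=11 members, R=3 reactions → 2N=14, M+R=14
member 0 (0-1): L=3.1774, (cx,cy)=(0.3031,0.9530)
member 1 (0-2): L=1.8510, (cx,cy)=(1.0000,0.0000)
member 2 (1-2): L=3.1555, (cx,cy)=(0.2814,-0.9596)
member 3 (1-3): L=1.6599, (cx,cy)=(0.9952,0.0976)
member 4 (2-3): L=3.2802, (cx,cy)=(0.2329,0.9725)
member 5 (2-4): L=1.6340, (cx,cy)=(1.0000,0.0000)
member 6 (3-4): L=3.3065, (cx,cy)=(0.2631,-0.9648)
member 7 (3-5): L=1.7884, (cx,cy)=(0.9998,0.0207)
member 8 (4-5): L=3.3550, (cx,cy)=(0.2736,0.9618)
member 9 (4-6): L=1.8150, (cx,cy)=(1.0000,0.0000)
member 10 (5-6): L=3.3493, (cx,cy)=(0.2678,-0.9635)
solve A·x = −loads:
  F[0-1] = -62.2689 N (compression)
  F[0-2] = -74.6279 N (compression)
  F[1-2] = +58.2360 N (tension)
  F[1-3] = -35.4295 N (compression)
  F[2-3] = -57.4628 N (compression)
  F[2-4] = -44.8559 N (compression)
  F[3-4] = +60.1248 N (tension)
  F[3-5] = -64.4778 N (compression)
  F[4-5] = +119.8473 N (tension)
  F[4-6] = +31.6715 N (tension)
  F[5-6] = -118.2597 N (compression)
  Rx@0 = +93.5000 N
  Ry@0 = +59.3402 N
  Ry@6 = +113.9398 N

119.847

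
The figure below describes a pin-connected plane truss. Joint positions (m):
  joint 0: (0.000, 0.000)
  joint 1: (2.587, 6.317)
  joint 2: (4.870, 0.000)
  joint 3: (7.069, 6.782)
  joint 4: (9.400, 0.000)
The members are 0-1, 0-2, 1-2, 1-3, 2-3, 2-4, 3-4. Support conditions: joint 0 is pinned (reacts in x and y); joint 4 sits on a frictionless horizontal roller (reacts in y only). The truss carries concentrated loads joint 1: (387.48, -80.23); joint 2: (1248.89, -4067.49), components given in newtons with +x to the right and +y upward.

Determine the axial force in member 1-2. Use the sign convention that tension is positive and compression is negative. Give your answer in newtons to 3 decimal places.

N=5 nodes, M=7 members, R=3 reactions → 2N=10, M+R=10
member 0 (0-1): L=6.8262, (cx,cy)=(0.3790,0.9254)
member 1 (0-2): L=4.8700, (cx,cy)=(1.0000,0.0000)
member 2 (1-2): L=6.7169, (cx,cy)=(0.3399,-0.9405)
member 3 (1-3): L=4.5061, (cx,cy)=(0.9947,0.1032)
member 4 (2-3): L=7.1296, (cx,cy)=(0.3084,0.9512)
member 5 (2-4): L=4.5300, (cx,cy)=(1.0000,0.0000)
member 6 (3-4): L=7.1714, (cx,cy)=(0.3250,-0.9457)
solve A·x = −loads:
  F[0-1] = -1899.6437 N (compression)
  F[0-2] = +2356.2984 N (tension)
  F[1-2] = +1601.6929 N (tension)
  F[1-3] = -1660.6731 N (compression)
  F[2-3] = +2692.4191 N (tension)
  F[2-4] = +821.3771 N (tension)
  F[3-4] = -2526.9971 N (compression)
  Rx@0 = -1636.3700 N
  Ry@0 = +1757.9389 N
  Ry@4 = +2389.7811 N

1601.693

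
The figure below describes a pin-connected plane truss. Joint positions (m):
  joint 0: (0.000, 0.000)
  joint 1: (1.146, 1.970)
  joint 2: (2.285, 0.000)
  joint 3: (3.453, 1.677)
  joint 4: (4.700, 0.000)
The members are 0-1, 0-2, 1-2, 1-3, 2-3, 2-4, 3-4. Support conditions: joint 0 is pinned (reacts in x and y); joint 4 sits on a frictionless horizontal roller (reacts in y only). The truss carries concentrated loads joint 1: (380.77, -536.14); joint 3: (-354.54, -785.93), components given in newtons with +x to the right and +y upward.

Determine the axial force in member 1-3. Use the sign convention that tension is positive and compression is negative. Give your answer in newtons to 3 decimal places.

-809.959

N=5 nodes, M=7 members, R=3 reactions → 2N=10, M+R=10
member 0 (0-1): L=2.2791, (cx,cy)=(0.5028,0.8644)
member 1 (0-2): L=2.2850, (cx,cy)=(1.0000,0.0000)
member 2 (1-2): L=2.2756, (cx,cy)=(0.5005,-0.8657)
member 3 (1-3): L=2.3255, (cx,cy)=(0.9920,-0.1260)
member 4 (2-3): L=2.0437, (cx,cy)=(0.5715,0.8206)
member 5 (2-4): L=2.4150, (cx,cy)=(1.0000,0.0000)
member 6 (3-4): L=2.0898, (cx,cy)=(0.5967,-0.8025)
solve A·x = −loads:
  F[0-1] = -671.9694 N (compression)
  F[0-2] = +364.1190 N (tension)
  F[1-2] = +169.5102 N (tension)
  F[1-3] = -809.9590 N (compression)
  F[2-3] = -178.8330 N (compression)
  F[2-4] = +551.1718 N (tension)
  F[3-4] = -923.6958 N (compression)
  Rx@0 = -26.2300 N
  Ry@0 = +580.8389 N
  Ry@4 = +741.2311 N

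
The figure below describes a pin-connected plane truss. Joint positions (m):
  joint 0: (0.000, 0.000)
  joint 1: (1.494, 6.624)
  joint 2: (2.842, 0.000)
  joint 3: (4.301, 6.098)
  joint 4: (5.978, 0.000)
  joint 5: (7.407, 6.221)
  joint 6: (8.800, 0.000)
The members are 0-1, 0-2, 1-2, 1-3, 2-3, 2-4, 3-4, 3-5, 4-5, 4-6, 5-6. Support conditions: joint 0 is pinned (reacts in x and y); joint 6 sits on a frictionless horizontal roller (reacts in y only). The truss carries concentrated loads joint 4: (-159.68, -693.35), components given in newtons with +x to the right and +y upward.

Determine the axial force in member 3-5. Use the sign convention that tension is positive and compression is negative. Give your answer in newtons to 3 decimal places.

-215.790

N=7 nodes, M=11 members, R=3 reactions → 2N=14, M+R=14
member 0 (0-1): L=6.7904, (cx,cy)=(0.2200,0.9755)
member 1 (0-2): L=2.8420, (cx,cy)=(1.0000,0.0000)
member 2 (1-2): L=6.7598, (cx,cy)=(0.1994,-0.9799)
member 3 (1-3): L=2.8559, (cx,cy)=(0.9829,-0.1842)
member 4 (2-3): L=6.2701, (cx,cy)=(0.2327,0.9726)
member 5 (2-4): L=3.1360, (cx,cy)=(1.0000,0.0000)
member 6 (3-4): L=6.3244, (cx,cy)=(0.2652,-0.9642)
member 7 (3-5): L=3.1084, (cx,cy)=(0.9992,0.0396)
member 8 (4-5): L=6.3830, (cx,cy)=(0.2239,0.9746)
member 9 (4-6): L=2.8220, (cx,cy)=(1.0000,0.0000)
member 10 (5-6): L=6.3751, (cx,cy)=(0.2185,-0.9758)
solve A·x = −loads:
  F[0-1] = -227.9299 N (compression)
  F[0-2] = -109.5316 N (compression)
  F[1-2] = +245.8678 N (tension)
  F[1-3] = -100.9044 N (compression)
  F[2-3] = -247.7296 N (compression)
  F[2-4] = -2.8573 N (compression)
  F[3-4] = +221.7437 N (tension)
  F[3-5] = -215.7901 N (compression)
  F[4-5] = +492.0329 N (tension)
  F[4-6] = +105.4670 N (tension)
  F[5-6] = -482.6689 N (compression)
  Rx@0 = +159.6800 N
  Ry@0 = +222.3447 N
  Ry@6 = +471.0053 N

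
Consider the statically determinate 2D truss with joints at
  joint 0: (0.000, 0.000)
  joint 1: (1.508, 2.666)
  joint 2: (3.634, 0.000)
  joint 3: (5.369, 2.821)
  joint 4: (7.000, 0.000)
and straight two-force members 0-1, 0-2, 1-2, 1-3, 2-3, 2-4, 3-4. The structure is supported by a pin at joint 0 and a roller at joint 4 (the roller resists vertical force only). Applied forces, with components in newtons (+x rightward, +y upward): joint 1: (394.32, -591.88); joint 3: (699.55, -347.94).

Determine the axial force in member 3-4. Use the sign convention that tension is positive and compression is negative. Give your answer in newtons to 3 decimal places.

-954.669

N=5 nodes, M=7 members, R=3 reactions → 2N=10, M+R=10
member 0 (0-1): L=3.0629, (cx,cy)=(0.4923,0.8704)
member 1 (0-2): L=3.6340, (cx,cy)=(1.0000,0.0000)
member 2 (1-2): L=3.4099, (cx,cy)=(0.6235,-0.7818)
member 3 (1-3): L=3.8641, (cx,cy)=(0.9992,0.0401)
member 4 (2-3): L=3.3118, (cx,cy)=(0.5239,0.8518)
member 5 (2-4): L=3.3660, (cx,cy)=(1.0000,0.0000)
member 6 (3-4): L=3.2586, (cx,cy)=(0.5005,-0.8657)
solve A·x = −loads:
  F[0-1] = -130.2198 N (compression)
  F[0-2] = +1157.9820 N (tension)
  F[1-2] = -615.8857 N (compression)
  F[1-3] = -74.5006 N (compression)
  F[2-3] = +565.3069 N (tension)
  F[2-4] = +477.8385 N (tension)
  F[3-4] = -954.6687 N (compression)
  Rx@0 = -1093.8700 N
  Ry@0 = +113.3439 N
  Ry@4 = +826.4761 N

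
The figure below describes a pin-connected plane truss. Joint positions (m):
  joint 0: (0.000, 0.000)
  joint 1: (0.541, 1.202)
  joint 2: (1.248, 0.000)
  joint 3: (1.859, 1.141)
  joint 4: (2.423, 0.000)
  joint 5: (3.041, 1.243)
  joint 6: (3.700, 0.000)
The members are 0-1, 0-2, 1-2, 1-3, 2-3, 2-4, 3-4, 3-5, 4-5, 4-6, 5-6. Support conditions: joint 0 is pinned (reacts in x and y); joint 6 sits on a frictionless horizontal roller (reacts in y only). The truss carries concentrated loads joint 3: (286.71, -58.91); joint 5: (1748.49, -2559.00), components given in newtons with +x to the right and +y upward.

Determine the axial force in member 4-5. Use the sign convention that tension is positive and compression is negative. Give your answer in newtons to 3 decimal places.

N=7 nodes, M=11 members, R=3 reactions → 2N=14, M+R=14
member 0 (0-1): L=1.3181, (cx,cy)=(0.4104,0.9119)
member 1 (0-2): L=1.2480, (cx,cy)=(1.0000,0.0000)
member 2 (1-2): L=1.3945, (cx,cy)=(0.5070,-0.8620)
member 3 (1-3): L=1.3194, (cx,cy)=(0.9989,-0.0462)
member 4 (2-3): L=1.2943, (cx,cy)=(0.4721,0.8816)
member 5 (2-4): L=1.1750, (cx,cy)=(1.0000,0.0000)
member 6 (3-4): L=1.2728, (cx,cy)=(0.4431,-0.8965)
member 7 (3-5): L=1.1864, (cx,cy)=(0.9963,0.0860)
member 8 (4-5): L=1.3882, (cx,cy)=(0.4452,0.8954)
member 9 (4-6): L=1.2770, (cx,cy)=(1.0000,0.0000)
member 10 (5-6): L=1.4069, (cx,cy)=(0.4684,-0.8835)
solve A·x = −loads:
  F[0-1] = +209.1505 N (tension)
  F[0-2] = +1949.3588 N (tension)
  F[1-2] = -232.1987 N (compression)
  F[1-3] = +203.7812 N (tension)
  F[2-3] = +227.0341 N (tension)
  F[2-4] = +1724.4603 N (tension)
  F[3-4] = -264.8544 N (compression)
  F[3-5] = +141.9183 N (tension)
  F[4-5] = +265.1582 N (tension)
  F[4-6] = +1489.0500 N (tension)
  F[5-6] = -3178.9446 N (compression)
  Rx@0 = -2035.2000 N
  Ry@0 = -190.7229 N
  Ry@6 = +2808.6329 N

265.158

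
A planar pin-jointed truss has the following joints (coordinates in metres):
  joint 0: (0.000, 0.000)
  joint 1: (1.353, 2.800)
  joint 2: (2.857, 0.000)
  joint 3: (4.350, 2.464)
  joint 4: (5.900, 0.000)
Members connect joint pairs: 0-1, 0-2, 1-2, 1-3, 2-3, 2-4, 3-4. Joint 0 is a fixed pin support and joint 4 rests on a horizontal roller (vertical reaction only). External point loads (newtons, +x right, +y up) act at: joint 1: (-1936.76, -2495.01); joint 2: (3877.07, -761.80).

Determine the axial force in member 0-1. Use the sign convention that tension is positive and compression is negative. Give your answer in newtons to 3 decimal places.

-3592.770

N=5 nodes, M=7 members, R=3 reactions → 2N=10, M+R=10
member 0 (0-1): L=3.1098, (cx,cy)=(0.4351,0.9004)
member 1 (0-2): L=2.8570, (cx,cy)=(1.0000,0.0000)
member 2 (1-2): L=3.1784, (cx,cy)=(0.4732,-0.8810)
member 3 (1-3): L=3.0158, (cx,cy)=(0.9938,-0.1114)
member 4 (2-3): L=2.8810, (cx,cy)=(0.5182,0.8552)
member 5 (2-4): L=3.0430, (cx,cy)=(1.0000,0.0000)
member 6 (3-4): L=2.9110, (cx,cy)=(0.5325,-0.8465)
solve A·x = −loads:
  F[0-1] = -3592.7700 N (compression)
  F[0-2] = +3503.4587 N (tension)
  F[1-2] = +843.0942 N (tension)
  F[1-3] = -25.4988 N (compression)
  F[2-3] = +22.2993 N (tension)
  F[2-4] = +13.7842 N (tension)
  F[3-4] = -25.8874 N (compression)
  Rx@0 = -1940.3100 N
  Ry@0 = +3234.8976 N
  Ry@4 = +21.9124 N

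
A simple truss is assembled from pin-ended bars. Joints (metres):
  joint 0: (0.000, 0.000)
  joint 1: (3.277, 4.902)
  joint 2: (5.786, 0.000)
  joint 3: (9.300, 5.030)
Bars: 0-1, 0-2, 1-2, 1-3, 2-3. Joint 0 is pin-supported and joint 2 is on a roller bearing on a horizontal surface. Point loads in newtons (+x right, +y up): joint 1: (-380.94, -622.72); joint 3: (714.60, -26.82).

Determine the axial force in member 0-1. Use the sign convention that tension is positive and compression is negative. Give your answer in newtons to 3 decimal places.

N=4 nodes, M=5 members, R=3 reactions → 2N=8, M+R=8
member 0 (0-1): L=5.8965, (cx,cy)=(0.5558,0.8313)
member 1 (0-2): L=5.7860, (cx,cy)=(1.0000,0.0000)
member 2 (1-2): L=5.5068, (cx,cy)=(0.4556,-0.8902)
member 3 (1-3): L=6.0244, (cx,cy)=(0.9998,0.0212)
member 4 (2-3): L=6.1359, (cx,cy)=(0.5727,0.8198)
solve A·x = −loads:
  F[0-1] = +53.8259 N (tension)
  F[0-2] = +303.7459 N (tension)
  F[1-2] = -732.0455 N (compression)
  F[1-3] = +744.5565 N (tension)
  F[2-3] = -52.0143 N (compression)
  Rx@0 = -333.6600 N
  Ry@0 = -44.7479 N
  Ry@2 = +694.2879 N

53.826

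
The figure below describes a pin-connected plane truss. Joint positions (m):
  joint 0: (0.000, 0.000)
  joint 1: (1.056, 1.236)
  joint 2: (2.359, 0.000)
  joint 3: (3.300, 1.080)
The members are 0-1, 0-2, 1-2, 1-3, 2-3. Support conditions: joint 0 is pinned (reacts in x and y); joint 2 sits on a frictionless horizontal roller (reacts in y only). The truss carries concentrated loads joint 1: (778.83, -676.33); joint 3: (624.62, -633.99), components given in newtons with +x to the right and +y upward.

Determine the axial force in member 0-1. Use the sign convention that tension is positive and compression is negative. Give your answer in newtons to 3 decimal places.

N=4 nodes, M=5 members, R=3 reactions → 2N=8, M+R=8
member 0 (0-1): L=1.6257, (cx,cy)=(0.6496,0.7603)
member 1 (0-2): L=2.3590, (cx,cy)=(1.0000,0.0000)
member 2 (1-2): L=1.7960, (cx,cy)=(0.7255,-0.6882)
member 3 (1-3): L=2.2494, (cx,cy)=(0.9976,-0.0694)
member 4 (2-3): L=1.4324, (cx,cy)=(0.6569,0.7540)
solve A·x = −loads:
  F[0-1] = +754.1222 N (tension)
  F[0-2] = +913.5913 N (tension)
  F[1-2] = -1927.9622 N (compression)
  F[1-3] = +1112.4700 N (tension)
  F[2-3] = -738.5531 N (compression)
  Rx@0 = -1403.4500 N
  Ry@0 = -573.3574 N
  Ry@2 = +1883.6774 N

754.122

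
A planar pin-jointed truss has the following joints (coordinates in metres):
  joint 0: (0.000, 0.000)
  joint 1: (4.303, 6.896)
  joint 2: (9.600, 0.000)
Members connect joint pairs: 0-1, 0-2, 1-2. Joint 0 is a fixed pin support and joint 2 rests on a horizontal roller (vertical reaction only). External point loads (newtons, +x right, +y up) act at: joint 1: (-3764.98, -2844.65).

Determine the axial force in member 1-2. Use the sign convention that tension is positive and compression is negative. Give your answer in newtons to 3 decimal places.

N=3 nodes, M=3 members, R=3 reactions → 2N=6, M+R=6
member 0 (0-1): L=8.1284, (cx,cy)=(0.5294,0.8484)
member 1 (0-2): L=9.6000, (cx,cy)=(1.0000,0.0000)
member 2 (1-2): L=8.6956, (cx,cy)=(0.6092,-0.7930)
solve A·x = −loads:
  F[0-1] = -5037.9308 N (compression)
  F[0-2] = -1098.0026 N (compression)
  F[1-2] = +1802.4852 N (tension)
  Rx@0 = +3764.9800 N
  Ry@0 = +4274.1055 N
  Ry@2 = -1429.4555 N

1802.485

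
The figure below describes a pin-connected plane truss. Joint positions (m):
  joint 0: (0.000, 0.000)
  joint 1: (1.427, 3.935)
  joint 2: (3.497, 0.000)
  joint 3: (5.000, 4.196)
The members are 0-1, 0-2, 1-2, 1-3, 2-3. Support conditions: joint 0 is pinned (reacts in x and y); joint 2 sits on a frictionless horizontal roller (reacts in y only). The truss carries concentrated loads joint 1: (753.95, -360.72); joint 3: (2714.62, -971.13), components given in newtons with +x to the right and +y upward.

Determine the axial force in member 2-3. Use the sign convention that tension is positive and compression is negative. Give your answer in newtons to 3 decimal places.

-1275.562

N=4 nodes, M=5 members, R=3 reactions → 2N=8, M+R=8
member 0 (0-1): L=4.1858, (cx,cy)=(0.3409,0.9401)
member 1 (0-2): L=3.4970, (cx,cy)=(1.0000,0.0000)
member 2 (1-2): L=4.4462, (cx,cy)=(0.4656,-0.8850)
member 3 (1-3): L=3.5825, (cx,cy)=(0.9973,0.0729)
member 4 (2-3): L=4.4571, (cx,cy)=(0.3372,0.9414)
solve A·x = −loads:
  F[0-1] = +4584.1012 N (tension)
  F[0-2] = +1905.7669 N (tension)
  F[1-2] = -5017.4059 N (compression)
  F[1-3] = +3153.1408 N (tension)
  F[2-3] = -1275.5619 N (compression)
  Rx@0 = -3468.5700 N
  Ry@0 = -4309.4815 N
  Ry@2 = +5641.3315 N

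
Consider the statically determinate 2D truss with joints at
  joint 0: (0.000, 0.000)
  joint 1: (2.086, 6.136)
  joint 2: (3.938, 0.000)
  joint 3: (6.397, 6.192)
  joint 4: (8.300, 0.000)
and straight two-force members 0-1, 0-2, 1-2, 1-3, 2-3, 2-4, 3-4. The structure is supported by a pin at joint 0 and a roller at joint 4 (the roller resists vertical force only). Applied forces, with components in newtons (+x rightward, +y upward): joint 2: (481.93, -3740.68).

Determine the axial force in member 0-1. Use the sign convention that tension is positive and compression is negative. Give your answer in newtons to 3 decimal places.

-2076.382

N=5 nodes, M=7 members, R=3 reactions → 2N=10, M+R=10
member 0 (0-1): L=6.4809, (cx,cy)=(0.3219,0.9468)
member 1 (0-2): L=3.9380, (cx,cy)=(1.0000,0.0000)
member 2 (1-2): L=6.4094, (cx,cy)=(0.2890,-0.9573)
member 3 (1-3): L=4.3114, (cx,cy)=(0.9999,0.0130)
member 4 (2-3): L=6.6624, (cx,cy)=(0.3691,0.9294)
member 5 (2-4): L=4.3620, (cx,cy)=(1.0000,0.0000)
member 6 (3-4): L=6.4778, (cx,cy)=(0.2938,-0.9559)
solve A·x = −loads:
  F[0-1] = -2076.3817 N (compression)
  F[0-2] = +1150.2540 N (tension)
  F[1-2] = +2036.4256 N (tension)
  F[1-3] = -1256.8565 N (compression)
  F[2-3] = +1927.1891 N (tension)
  F[2-4] = +545.4513 N (tension)
  F[3-4] = -1856.7214 N (compression)
  Rx@0 = -481.9300 N
  Ry@0 = +1965.8851 N
  Ry@4 = +1774.7949 N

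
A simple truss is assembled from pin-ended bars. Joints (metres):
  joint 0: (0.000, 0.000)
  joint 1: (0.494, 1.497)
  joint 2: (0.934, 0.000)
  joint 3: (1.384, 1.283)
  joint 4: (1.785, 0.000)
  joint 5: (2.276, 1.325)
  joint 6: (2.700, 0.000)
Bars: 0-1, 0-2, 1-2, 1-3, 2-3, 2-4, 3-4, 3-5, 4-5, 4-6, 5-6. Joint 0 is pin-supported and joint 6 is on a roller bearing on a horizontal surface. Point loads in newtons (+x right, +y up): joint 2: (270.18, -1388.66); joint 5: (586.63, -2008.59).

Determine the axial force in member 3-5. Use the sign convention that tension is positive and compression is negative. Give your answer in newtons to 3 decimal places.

N=7 nodes, M=11 members, R=3 reactions → 2N=14, M+R=14
member 0 (0-1): L=1.5764, (cx,cy)=(0.3134,0.9496)
member 1 (0-2): L=0.9340, (cx,cy)=(1.0000,0.0000)
member 2 (1-2): L=1.5603, (cx,cy)=(0.2820,-0.9594)
member 3 (1-3): L=0.9154, (cx,cy)=(0.9723,-0.2338)
member 4 (2-3): L=1.3596, (cx,cy)=(0.3310,0.9436)
member 5 (2-4): L=0.8510, (cx,cy)=(1.0000,0.0000)
member 6 (3-4): L=1.3442, (cx,cy)=(0.2983,-0.9545)
member 7 (3-5): L=0.8930, (cx,cy)=(0.9989,0.0470)
member 8 (4-5): L=1.4130, (cx,cy)=(0.3475,0.9377)
member 9 (4-6): L=0.9150, (cx,cy)=(1.0000,0.0000)
member 10 (5-6): L=1.3912, (cx,cy)=(0.3048,-0.9524)
solve A·x = −loads:
  F[0-1] = -985.4636 N (compression)
  F[0-2] = +1165.6264 N (tension)
  F[1-2] = +1132.8712 N (tension)
  F[1-3] = -646.1850 N (compression)
  F[2-3] = +319.7878 N (tension)
  F[2-4] = +1109.0669 N (tension)
  F[3-4] = -492.9544 N (compression)
  F[3-5] = -375.7960 N (compression)
  F[4-5] = +501.7746 N (tension)
  F[4-6] = +787.6556 N (tension)
  F[5-6] = -2584.3777 N (compression)
  Rx@0 = -856.8100 N
  Ry@0 = +935.8263 N
  Ry@6 = +2461.4237 N

-375.796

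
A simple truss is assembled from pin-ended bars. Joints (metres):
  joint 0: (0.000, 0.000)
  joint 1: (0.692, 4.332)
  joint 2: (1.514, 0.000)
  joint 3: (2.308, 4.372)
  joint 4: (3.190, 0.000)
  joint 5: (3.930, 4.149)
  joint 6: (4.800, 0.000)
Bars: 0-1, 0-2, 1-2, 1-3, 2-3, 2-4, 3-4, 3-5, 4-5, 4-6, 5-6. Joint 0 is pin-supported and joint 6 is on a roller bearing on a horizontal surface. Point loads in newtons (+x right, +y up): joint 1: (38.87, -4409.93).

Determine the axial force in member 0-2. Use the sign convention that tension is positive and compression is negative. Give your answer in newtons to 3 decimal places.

636.157

N=7 nodes, M=11 members, R=3 reactions → 2N=14, M+R=14
member 0 (0-1): L=4.3869, (cx,cy)=(0.1577,0.9875)
member 1 (0-2): L=1.5140, (cx,cy)=(1.0000,0.0000)
member 2 (1-2): L=4.4093, (cx,cy)=(0.1864,-0.9825)
member 3 (1-3): L=1.6165, (cx,cy)=(0.9997,0.0247)
member 4 (2-3): L=4.4435, (cx,cy)=(0.1787,0.9839)
member 5 (2-4): L=1.6760, (cx,cy)=(1.0000,0.0000)
member 6 (3-4): L=4.4601, (cx,cy)=(0.1978,-0.9803)
member 7 (3-5): L=1.6373, (cx,cy)=(0.9907,-0.1362)
member 8 (4-5): L=4.2145, (cx,cy)=(0.1756,0.9845)
member 9 (4-6): L=1.6100, (cx,cy)=(1.0000,0.0000)
member 10 (5-6): L=4.2392, (cx,cy)=(0.2052,-0.9787)
solve A·x = −loads:
  F[0-1] = -3786.4901 N (compression)
  F[0-2] = +636.1569 N (tension)
  F[1-2] = -695.5757 N (compression)
  F[1-3] = -506.6398 N (compression)
  F[2-3] = +694.5602 N (tension)
  F[2-4] = +382.3756 N (tension)
  F[3-4] = -648.7232 N (compression)
  F[3-5] = -256.4779 N (compression)
  F[4-5] = +645.9472 N (tension)
  F[4-6] = +140.6689 N (tension)
  F[5-6] = -685.4348 N (compression)
  Rx@0 = -38.8700 N
  Ry@0 = +3739.0849 N
  Ry@6 = +670.8451 N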